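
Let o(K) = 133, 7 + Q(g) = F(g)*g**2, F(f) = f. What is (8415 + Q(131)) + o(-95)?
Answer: 2256632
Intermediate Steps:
Q(g) = -7 + g**3 (Q(g) = -7 + g*g**2 = -7 + g**3)
(8415 + Q(131)) + o(-95) = (8415 + (-7 + 131**3)) + 133 = (8415 + (-7 + 2248091)) + 133 = (8415 + 2248084) + 133 = 2256499 + 133 = 2256632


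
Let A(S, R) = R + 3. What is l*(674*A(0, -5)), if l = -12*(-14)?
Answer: -226464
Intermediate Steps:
A(S, R) = 3 + R
l = 168
l*(674*A(0, -5)) = 168*(674*(3 - 5)) = 168*(674*(-2)) = 168*(-1348) = -226464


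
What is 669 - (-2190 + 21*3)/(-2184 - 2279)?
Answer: 2983620/4463 ≈ 668.52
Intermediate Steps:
669 - (-2190 + 21*3)/(-2184 - 2279) = 669 - (-2190 + 63)/(-4463) = 669 - (-2127)*(-1)/4463 = 669 - 1*2127/4463 = 669 - 2127/4463 = 2983620/4463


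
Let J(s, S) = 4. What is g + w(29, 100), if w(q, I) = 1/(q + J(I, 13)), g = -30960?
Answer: -1021679/33 ≈ -30960.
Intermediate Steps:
w(q, I) = 1/(4 + q) (w(q, I) = 1/(q + 4) = 1/(4 + q))
g + w(29, 100) = -30960 + 1/(4 + 29) = -30960 + 1/33 = -1021679/33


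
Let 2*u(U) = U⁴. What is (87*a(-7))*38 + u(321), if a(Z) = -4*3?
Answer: 10617368337/2 ≈ 5.3087e+9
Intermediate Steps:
u(U) = U⁴/2
a(Z) = -12
(87*a(-7))*38 + u(321) = (87*(-12))*38 + (½)*321⁴ = -1044*38 + (½)*10617447681 = -39672 + 10617447681/2 = 10617368337/2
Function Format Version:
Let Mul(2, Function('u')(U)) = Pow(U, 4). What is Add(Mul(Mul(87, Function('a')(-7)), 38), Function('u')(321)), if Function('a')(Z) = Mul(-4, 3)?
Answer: Rational(10617368337, 2) ≈ 5.3087e+9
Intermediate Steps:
Function('u')(U) = Mul(Rational(1, 2), Pow(U, 4))
Function('a')(Z) = -12
Add(Mul(Mul(87, Function('a')(-7)), 38), Function('u')(321)) = Add(Mul(Mul(87, -12), 38), Mul(Rational(1, 2), Pow(321, 4))) = Add(Mul(-1044, 38), Mul(Rational(1, 2), 10617447681)) = Add(-39672, Rational(10617447681, 2)) = Rational(10617368337, 2)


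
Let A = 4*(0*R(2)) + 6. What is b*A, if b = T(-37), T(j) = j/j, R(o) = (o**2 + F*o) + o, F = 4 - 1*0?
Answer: 6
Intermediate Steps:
F = 4 (F = 4 + 0 = 4)
R(o) = o**2 + 5*o (R(o) = (o**2 + 4*o) + o = o**2 + 5*o)
T(j) = 1
b = 1
A = 6 (A = 4*(0*(2*(5 + 2))) + 6 = 4*(0*(2*7)) + 6 = 4*(0*14) + 6 = 4*0 + 6 = 0 + 6 = 6)
b*A = 1*6 = 6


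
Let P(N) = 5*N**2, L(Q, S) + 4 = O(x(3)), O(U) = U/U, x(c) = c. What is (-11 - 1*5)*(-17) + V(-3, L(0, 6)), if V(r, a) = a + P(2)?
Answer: 289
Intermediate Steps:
O(U) = 1
L(Q, S) = -3 (L(Q, S) = -4 + 1 = -3)
V(r, a) = 20 + a (V(r, a) = a + 5*2**2 = a + 5*4 = a + 20 = 20 + a)
(-11 - 1*5)*(-17) + V(-3, L(0, 6)) = (-11 - 1*5)*(-17) + (20 - 3) = (-11 - 5)*(-17) + 17 = -16*(-17) + 17 = 272 + 17 = 289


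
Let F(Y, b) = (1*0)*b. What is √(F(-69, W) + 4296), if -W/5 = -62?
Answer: 2*√1074 ≈ 65.544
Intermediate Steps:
W = 310 (W = -5*(-62) = 310)
F(Y, b) = 0 (F(Y, b) = 0*b = 0)
√(F(-69, W) + 4296) = √(0 + 4296) = √4296 = 2*√1074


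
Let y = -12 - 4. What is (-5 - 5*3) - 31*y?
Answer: 476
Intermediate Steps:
y = -16
(-5 - 5*3) - 31*y = (-5 - 5*3) - 31*(-16) = (-5 - 15) + 496 = -20 + 496 = 476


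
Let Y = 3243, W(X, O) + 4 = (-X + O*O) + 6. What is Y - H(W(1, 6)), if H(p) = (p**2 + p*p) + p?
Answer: 468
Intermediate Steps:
W(X, O) = 2 + O**2 - X (W(X, O) = -4 + ((-X + O*O) + 6) = -4 + ((-X + O**2) + 6) = -4 + ((O**2 - X) + 6) = -4 + (6 + O**2 - X) = 2 + O**2 - X)
H(p) = p + 2*p**2 (H(p) = (p**2 + p**2) + p = 2*p**2 + p = p + 2*p**2)
Y - H(W(1, 6)) = 3243 - (2 + 6**2 - 1*1)*(1 + 2*(2 + 6**2 - 1*1)) = 3243 - (2 + 36 - 1)*(1 + 2*(2 + 36 - 1)) = 3243 - 37*(1 + 2*37) = 3243 - 37*(1 + 74) = 3243 - 37*75 = 3243 - 1*2775 = 3243 - 2775 = 468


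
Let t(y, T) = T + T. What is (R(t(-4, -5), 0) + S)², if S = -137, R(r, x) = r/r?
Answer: 18496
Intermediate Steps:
t(y, T) = 2*T
R(r, x) = 1
(R(t(-4, -5), 0) + S)² = (1 - 137)² = (-136)² = 18496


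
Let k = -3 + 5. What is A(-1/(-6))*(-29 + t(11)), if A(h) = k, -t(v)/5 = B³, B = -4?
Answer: 582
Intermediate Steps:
k = 2
t(v) = 320 (t(v) = -5*(-4)³ = -5*(-64) = 320)
A(h) = 2
A(-1/(-6))*(-29 + t(11)) = 2*(-29 + 320) = 2*291 = 582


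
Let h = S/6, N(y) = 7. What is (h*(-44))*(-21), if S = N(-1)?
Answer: 1078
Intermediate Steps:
S = 7
h = 7/6 ≈ 1.1667
(h*(-44))*(-21) = ((7/6)*(-44))*(-21) = -154/3*(-21) = 1078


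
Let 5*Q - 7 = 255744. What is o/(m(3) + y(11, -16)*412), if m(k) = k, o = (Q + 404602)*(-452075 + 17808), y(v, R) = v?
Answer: -989590703187/22675 ≈ -4.3642e+7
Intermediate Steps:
Q = 255751/5 (Q = 7/5 + (⅕)*255744 = 7/5 + 255744/5 = 255751/5 ≈ 51150.)
o = -989590703187/5 (o = (255751/5 + 404602)*(-452075 + 17808) = (2278761/5)*(-434267) = -989590703187/5 ≈ -1.9792e+11)
o/(m(3) + y(11, -16)*412) = -989590703187/(5*(3 + 11*412)) = -989590703187/(5*(3 + 4532)) = -989590703187/5/4535 = -989590703187/5*1/4535 = -989590703187/22675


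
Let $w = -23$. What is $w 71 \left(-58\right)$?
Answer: $94714$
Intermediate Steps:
$w 71 \left(-58\right) = \left(-23\right) 71 \left(-58\right) = \left(-1633\right) \left(-58\right) = 94714$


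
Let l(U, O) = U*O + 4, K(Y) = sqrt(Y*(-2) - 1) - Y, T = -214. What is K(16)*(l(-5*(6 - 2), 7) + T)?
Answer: 5600 - 350*I*sqrt(33) ≈ 5600.0 - 2010.6*I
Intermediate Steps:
K(Y) = sqrt(-1 - 2*Y) - Y (K(Y) = sqrt(-2*Y - 1) - Y = sqrt(-1 - 2*Y) - Y)
l(U, O) = 4 + O*U (l(U, O) = O*U + 4 = 4 + O*U)
K(16)*(l(-5*(6 - 2), 7) + T) = (sqrt(-1 - 2*16) - 1*16)*((4 + 7*(-5*(6 - 2))) - 214) = (sqrt(-1 - 32) - 16)*((4 + 7*(-5*4)) - 214) = (sqrt(-33) - 16)*((4 + 7*(-20)) - 214) = (I*sqrt(33) - 16)*((4 - 140) - 214) = (-16 + I*sqrt(33))*(-136 - 214) = (-16 + I*sqrt(33))*(-350) = 5600 - 350*I*sqrt(33)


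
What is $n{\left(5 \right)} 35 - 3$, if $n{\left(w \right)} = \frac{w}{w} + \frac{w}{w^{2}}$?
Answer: $39$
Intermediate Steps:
$n{\left(w \right)} = 1 + \frac{1}{w}$ ($n{\left(w \right)} = 1 + \frac{w}{w^{2}} = 1 + \frac{1}{w}$)
$n{\left(5 \right)} 35 - 3 = \frac{1 + 5}{5} \cdot 35 - 3 = \frac{1}{5} \cdot 6 \cdot 35 - 3 = \frac{6}{5} \cdot 35 - 3 = 42 - 3 = 39$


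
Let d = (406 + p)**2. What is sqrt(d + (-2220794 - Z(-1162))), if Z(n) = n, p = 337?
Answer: 3*I*sqrt(185287) ≈ 1291.3*I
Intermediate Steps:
d = 552049 (d = (406 + 337)**2 = 743**2 = 552049)
sqrt(d + (-2220794 - Z(-1162))) = sqrt(552049 + (-2220794 - 1*(-1162))) = sqrt(552049 + (-2220794 + 1162)) = sqrt(552049 - 2219632) = sqrt(-1667583) = 3*I*sqrt(185287)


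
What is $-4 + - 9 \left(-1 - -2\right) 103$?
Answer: $-931$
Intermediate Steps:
$-4 + - 9 \left(-1 - -2\right) 103 = -4 + - 9 \left(-1 + 2\right) 103 = -4 + \left(-9\right) 1 \cdot 103 = -4 - 927 = -931$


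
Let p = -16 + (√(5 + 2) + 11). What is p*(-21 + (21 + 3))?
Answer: -15 + 3*√7 ≈ -7.0627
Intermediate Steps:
p = -5 + √7 (p = -16 + (√7 + 11) = -16 + (11 + √7) = -5 + √7 ≈ -2.3542)
p*(-21 + (21 + 3)) = (-5 + √7)*(-21 + (21 + 3)) = (-5 + √7)*(-21 + 24) = (-5 + √7)*3 = -15 + 3*√7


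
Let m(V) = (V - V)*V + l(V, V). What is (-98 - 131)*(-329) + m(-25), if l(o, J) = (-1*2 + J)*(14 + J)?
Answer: 75638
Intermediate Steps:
l(o, J) = (-2 + J)*(14 + J)
m(V) = -28 + V² + 12*V (m(V) = (V - V)*V + (-28 + V² + 12*V) = 0*V + (-28 + V² + 12*V) = 0 + (-28 + V² + 12*V) = -28 + V² + 12*V)
(-98 - 131)*(-329) + m(-25) = (-98 - 131)*(-329) + (-28 + (-25)² + 12*(-25)) = -229*(-329) + (-28 + 625 - 300) = 75341 + 297 = 75638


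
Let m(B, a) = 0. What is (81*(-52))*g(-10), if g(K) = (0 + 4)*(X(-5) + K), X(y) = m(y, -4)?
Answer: 168480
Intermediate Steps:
X(y) = 0
g(K) = 4*K (g(K) = (0 + 4)*(0 + K) = 4*K)
(81*(-52))*g(-10) = (81*(-52))*(4*(-10)) = -4212*(-40) = 168480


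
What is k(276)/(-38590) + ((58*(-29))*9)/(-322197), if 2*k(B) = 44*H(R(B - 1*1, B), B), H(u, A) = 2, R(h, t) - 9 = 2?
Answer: 94999792/2072263705 ≈ 0.045843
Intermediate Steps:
R(h, t) = 11 (R(h, t) = 9 + 2 = 11)
k(B) = 44 (k(B) = (44*2)/2 = (½)*88 = 44)
k(276)/(-38590) + ((58*(-29))*9)/(-322197) = 44/(-38590) + ((58*(-29))*9)/(-322197) = 44*(-1/38590) - 1682*9*(-1/322197) = -22/19295 - 15138*(-1/322197) = -22/19295 + 5046/107399 = 94999792/2072263705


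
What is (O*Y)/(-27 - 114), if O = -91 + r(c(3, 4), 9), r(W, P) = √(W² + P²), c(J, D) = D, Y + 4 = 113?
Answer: 9919/141 - 109*√97/141 ≈ 62.734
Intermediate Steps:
Y = 109 (Y = -4 + 113 = 109)
r(W, P) = √(P² + W²)
O = -91 + √97 (O = -91 + √(9² + 4²) = -91 + √(81 + 16) = -91 + √97 ≈ -81.151)
(O*Y)/(-27 - 114) = ((-91 + √97)*109)/(-27 - 114) = (-9919 + 109*√97)/(-141) = (-9919 + 109*√97)*(-1/141) = 9919/141 - 109*√97/141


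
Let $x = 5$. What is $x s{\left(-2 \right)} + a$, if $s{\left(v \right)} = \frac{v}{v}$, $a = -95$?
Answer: $-90$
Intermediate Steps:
$s{\left(v \right)} = 1$
$x s{\left(-2 \right)} + a = 5 \cdot 1 - 95 = 5 - 95 = -90$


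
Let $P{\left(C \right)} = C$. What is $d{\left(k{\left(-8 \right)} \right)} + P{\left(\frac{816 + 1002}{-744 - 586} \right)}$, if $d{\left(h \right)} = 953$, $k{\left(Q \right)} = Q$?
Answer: $\frac{632836}{665} \approx 951.63$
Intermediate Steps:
$d{\left(k{\left(-8 \right)} \right)} + P{\left(\frac{816 + 1002}{-744 - 586} \right)} = 953 + \frac{816 + 1002}{-744 - 586} = 953 + \frac{1818}{-1330} = 953 + 1818 \left(- \frac{1}{1330}\right) = 953 - \frac{909}{665} = \frac{632836}{665}$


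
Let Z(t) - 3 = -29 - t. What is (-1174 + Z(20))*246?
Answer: -300120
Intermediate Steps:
Z(t) = -26 - t (Z(t) = 3 + (-29 - t) = -26 - t)
(-1174 + Z(20))*246 = (-1174 + (-26 - 1*20))*246 = (-1174 + (-26 - 20))*246 = (-1174 - 46)*246 = -1220*246 = -300120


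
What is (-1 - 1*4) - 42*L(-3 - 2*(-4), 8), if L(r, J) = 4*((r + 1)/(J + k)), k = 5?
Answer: -1073/13 ≈ -82.538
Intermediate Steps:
L(r, J) = 4*(1 + r)/(5 + J) (L(r, J) = 4*((r + 1)/(J + 5)) = 4*((1 + r)/(5 + J)) = 4*(1 + r)/(5 + J))
(-1 - 1*4) - 42*L(-3 - 2*(-4), 8) = (-1 - 1*4) - 168*(1 + (-3 - 2*(-4)))/(5 + 8) = (-1 - 4) - 168*(1 + (-3 + 8))/13 = -5 - 168*(1 + 5)/13 = -5 - 168*6/13 = -5 - 42*24/13 = -5 - 1008/13 = -1073/13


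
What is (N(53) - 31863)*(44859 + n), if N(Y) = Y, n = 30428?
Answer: -2394879470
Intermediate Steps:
(N(53) - 31863)*(44859 + n) = (53 - 31863)*(44859 + 30428) = -31810*75287 = -2394879470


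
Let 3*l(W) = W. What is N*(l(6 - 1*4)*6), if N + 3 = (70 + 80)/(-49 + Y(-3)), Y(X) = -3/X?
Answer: -49/2 ≈ -24.500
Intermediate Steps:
l(W) = W/3
N = -49/8 (N = -3 + (70 + 80)/(-49 - 3/(-3)) = -3 + 150/(-49 - 3*(-⅓)) = -3 + 150/(-49 + 1) = -3 + 150/(-48) = -3 + 150*(-1/48) = -3 - 25/8 = -49/8 ≈ -6.1250)
N*(l(6 - 1*4)*6) = -49*(6 - 1*4)/3*6/8 = -49*(6 - 4)/3*6/8 = -49*(⅓)*2*6/8 = -49*6/12 = -49/8*4 = -49/2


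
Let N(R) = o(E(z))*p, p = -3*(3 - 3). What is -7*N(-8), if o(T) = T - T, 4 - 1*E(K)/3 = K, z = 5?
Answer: 0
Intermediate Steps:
E(K) = 12 - 3*K
o(T) = 0
p = 0 (p = -3*0 = 0)
N(R) = 0 (N(R) = 0*0 = 0)
-7*N(-8) = -7*0 = 0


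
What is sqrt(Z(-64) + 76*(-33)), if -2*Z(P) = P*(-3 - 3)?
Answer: 30*I*sqrt(3) ≈ 51.962*I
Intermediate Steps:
Z(P) = 3*P (Z(P) = -P*(-3 - 3)/2 = -P*(-6)/2 = -(-3)*P = 3*P)
sqrt(Z(-64) + 76*(-33)) = sqrt(3*(-64) + 76*(-33)) = sqrt(-192 - 2508) = sqrt(-2700) = 30*I*sqrt(3)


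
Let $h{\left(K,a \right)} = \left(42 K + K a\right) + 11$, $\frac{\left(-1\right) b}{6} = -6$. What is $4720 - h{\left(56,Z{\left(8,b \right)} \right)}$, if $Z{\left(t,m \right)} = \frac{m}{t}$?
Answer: $2105$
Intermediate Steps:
$b = 36$ ($b = \left(-6\right) \left(-6\right) = 36$)
$h{\left(K,a \right)} = 11 + 42 K + K a$
$4720 - h{\left(56,Z{\left(8,b \right)} \right)} = 4720 - \left(11 + 42 \cdot 56 + 56 \cdot \frac{36}{8}\right) = 4720 - \left(11 + 2352 + 56 \cdot 36 \cdot \frac{1}{8}\right) = 4720 - \left(11 + 2352 + 56 \cdot \frac{9}{2}\right) = 4720 - \left(11 + 2352 + 252\right) = 4720 - 2615 = 2105$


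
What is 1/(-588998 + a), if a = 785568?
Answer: 1/196570 ≈ 5.0872e-6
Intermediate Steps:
1/(-588998 + a) = 1/(-588998 + 785568) = 1/196570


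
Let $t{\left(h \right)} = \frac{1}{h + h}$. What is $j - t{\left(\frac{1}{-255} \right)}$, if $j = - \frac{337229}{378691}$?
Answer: $\frac{95891747}{757382} \approx 126.61$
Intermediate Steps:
$j = - \frac{337229}{378691}$ ($j = \left(-337229\right) \frac{1}{378691} = - \frac{337229}{378691} \approx -0.89051$)
$t{\left(h \right)} = \frac{1}{2 h}$
$j - t{\left(\frac{1}{-255} \right)} = - \frac{337229}{378691} - \frac{1}{2 \frac{1}{-255}} = - \frac{337229}{378691} - \frac{1}{2 \left(- \frac{1}{255}\right)} = - \frac{337229}{378691} - \frac{1}{2} \left(-255\right) = - \frac{337229}{378691} - - \frac{255}{2} = - \frac{337229}{378691} + \frac{255}{2} = \frac{95891747}{757382}$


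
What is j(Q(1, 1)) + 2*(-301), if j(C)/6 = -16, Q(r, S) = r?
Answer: -698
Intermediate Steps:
j(C) = -96 (j(C) = 6*(-16) = -96)
j(Q(1, 1)) + 2*(-301) = -96 + 2*(-301) = -96 - 602 = -698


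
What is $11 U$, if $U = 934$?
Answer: $10274$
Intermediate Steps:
$11 U = 11 \cdot 934 = 10274$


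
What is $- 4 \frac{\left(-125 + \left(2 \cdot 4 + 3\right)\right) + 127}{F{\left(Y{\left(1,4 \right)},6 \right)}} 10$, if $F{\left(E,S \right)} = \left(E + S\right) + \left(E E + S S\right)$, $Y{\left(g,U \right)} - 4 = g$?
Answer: $- \frac{65}{9} \approx -7.2222$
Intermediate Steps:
$Y{\left(g,U \right)} = 4 + g$
$F{\left(E,S \right)} = E + S + E^{2} + S^{2}$ ($F{\left(E,S \right)} = \left(E + S\right) + \left(E^{2} + S^{2}\right) = E + S + E^{2} + S^{2}$)
$- 4 \frac{\left(-125 + \left(2 \cdot 4 + 3\right)\right) + 127}{F{\left(Y{\left(1,4 \right)},6 \right)}} 10 = - 4 \frac{\left(-125 + \left(2 \cdot 4 + 3\right)\right) + 127}{\left(4 + 1\right) + 6 + \left(4 + 1\right)^{2} + 6^{2}} \cdot 10 = - 4 \frac{\left(-125 + \left(8 + 3\right)\right) + 127}{5 + 6 + 5^{2} + 36} \cdot 10 = - 4 \frac{\left(-125 + 11\right) + 127}{5 + 6 + 25 + 36} \cdot 10 = - 4 \frac{-114 + 127}{72} \cdot 10 = - 4 \cdot 13 \cdot \frac{1}{72} \cdot 10 = \left(-4\right) \frac{13}{72} \cdot 10 = \left(- \frac{13}{18}\right) 10 = - \frac{65}{9}$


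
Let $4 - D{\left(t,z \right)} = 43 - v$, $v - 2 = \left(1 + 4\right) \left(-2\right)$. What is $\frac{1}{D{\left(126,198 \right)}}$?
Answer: $- \frac{1}{47} \approx -0.021277$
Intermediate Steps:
$v = -8$ ($v = 2 + \left(1 + 4\right) \left(-2\right) = 2 + 5 \left(-2\right) = 2 - 10 = -8$)
$D{\left(t,z \right)} = -47$ ($D{\left(t,z \right)} = 4 - \left(43 - -8\right) = 4 - \left(43 + 8\right) = 4 - 51 = -47$)
$\frac{1}{D{\left(126,198 \right)}} = \frac{1}{-47} = - \frac{1}{47}$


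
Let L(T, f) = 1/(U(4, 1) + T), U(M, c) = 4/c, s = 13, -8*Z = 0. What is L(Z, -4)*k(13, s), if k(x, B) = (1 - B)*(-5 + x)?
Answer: -24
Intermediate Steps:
Z = 0 (Z = -⅛*0 = 0)
L(T, f) = 1/(4 + T) (L(T, f) = 1/(4/1 + T) = 1/(4*1 + T) = 1/(4 + T))
L(Z, -4)*k(13, s) = (-5 + 13 + 5*13 - 1*13*13)/(4 + 0) = (-5 + 13 + 65 - 169)/4 = (¼)*(-96) = -24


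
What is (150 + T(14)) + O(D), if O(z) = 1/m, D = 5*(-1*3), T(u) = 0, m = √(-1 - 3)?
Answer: 150 - I/2 ≈ 150.0 - 0.5*I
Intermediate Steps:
m = 2*I (m = √(-4) = 2*I ≈ 2.0*I)
D = -15 (D = 5*(-3) = -15)
O(z) = -I/2 (O(z) = 1/(2*I) = -I/2)
(150 + T(14)) + O(D) = (150 + 0) - I/2 = 150 - I/2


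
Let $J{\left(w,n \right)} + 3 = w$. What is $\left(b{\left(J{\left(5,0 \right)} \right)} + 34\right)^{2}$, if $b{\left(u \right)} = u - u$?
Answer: $1156$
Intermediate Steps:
$J{\left(w,n \right)} = -3 + w$
$b{\left(u \right)} = 0$
$\left(b{\left(J{\left(5,0 \right)} \right)} + 34\right)^{2} = \left(0 + 34\right)^{2} = 34^{2} = 1156$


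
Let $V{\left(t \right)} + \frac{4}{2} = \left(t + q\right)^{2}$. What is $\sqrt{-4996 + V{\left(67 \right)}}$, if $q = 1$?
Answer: $i \sqrt{374} \approx 19.339 i$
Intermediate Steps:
$V{\left(t \right)} = -2 + \left(1 + t\right)^{2}$ ($V{\left(t \right)} = -2 + \left(t + 1\right)^{2} = -2 + \left(1 + t\right)^{2}$)
$\sqrt{-4996 + V{\left(67 \right)}} = \sqrt{-4996 - \left(2 - \left(1 + 67\right)^{2}\right)} = \sqrt{-4996 - \left(2 - 68^{2}\right)} = \sqrt{-4996 + \left(-2 + 4624\right)} = \sqrt{-4996 + 4622} = \sqrt{-374} = i \sqrt{374}$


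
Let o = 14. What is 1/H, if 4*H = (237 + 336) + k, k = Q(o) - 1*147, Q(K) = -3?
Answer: 4/423 ≈ 0.0094563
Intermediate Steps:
k = -150 (k = -3 - 1*147 = -3 - 147 = -150)
H = 423/4 (H = ((237 + 336) - 150)/4 = (573 - 150)/4 = (¼)*423 = 423/4 ≈ 105.75)
1/H = 1/(423/4) = 4/423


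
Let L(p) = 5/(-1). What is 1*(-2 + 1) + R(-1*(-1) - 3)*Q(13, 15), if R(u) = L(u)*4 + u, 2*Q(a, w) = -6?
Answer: 65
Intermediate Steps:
Q(a, w) = -3 (Q(a, w) = (½)*(-6) = -3)
L(p) = -5 (L(p) = 5*(-1) = -5)
R(u) = -20 + u (R(u) = -5*4 + u = -20 + u)
1*(-2 + 1) + R(-1*(-1) - 3)*Q(13, 15) = 1*(-2 + 1) + (-20 + (-1*(-1) - 3))*(-3) = 1*(-1) + (-20 + (1 - 3))*(-3) = -1 + (-20 - 2)*(-3) = -1 - 22*(-3) = -1 + 66 = 65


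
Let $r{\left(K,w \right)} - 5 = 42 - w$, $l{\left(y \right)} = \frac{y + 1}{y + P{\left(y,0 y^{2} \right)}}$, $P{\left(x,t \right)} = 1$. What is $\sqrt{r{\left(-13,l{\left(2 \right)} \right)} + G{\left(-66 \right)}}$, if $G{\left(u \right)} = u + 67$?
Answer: $\sqrt{47} \approx 6.8557$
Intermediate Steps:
$l{\left(y \right)} = 1$ ($l{\left(y \right)} = \frac{y + 1}{y + 1} = \frac{1 + y}{1 + y} = 1$)
$r{\left(K,w \right)} = 47 - w$ ($r{\left(K,w \right)} = 5 - \left(-42 + w\right) = 47 - w$)
$G{\left(u \right)} = 67 + u$
$\sqrt{r{\left(-13,l{\left(2 \right)} \right)} + G{\left(-66 \right)}} = \sqrt{\left(47 - 1\right) + \left(67 - 66\right)} = \sqrt{\left(47 - 1\right) + 1} = \sqrt{46 + 1} = \sqrt{47}$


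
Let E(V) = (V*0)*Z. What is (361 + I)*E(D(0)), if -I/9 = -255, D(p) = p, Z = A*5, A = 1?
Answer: 0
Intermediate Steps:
Z = 5 (Z = 1*5 = 5)
I = 2295 (I = -9*(-255) = 2295)
E(V) = 0 (E(V) = (V*0)*5 = 0*5 = 0)
(361 + I)*E(D(0)) = (361 + 2295)*0 = 2656*0 = 0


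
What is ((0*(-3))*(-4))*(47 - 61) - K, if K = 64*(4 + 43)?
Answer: -3008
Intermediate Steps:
K = 3008 (K = 64*47 = 3008)
((0*(-3))*(-4))*(47 - 61) - K = ((0*(-3))*(-4))*(47 - 61) - 1*3008 = (0*(-4))*(-14) - 3008 = 0*(-14) - 3008 = 0 - 3008 = -3008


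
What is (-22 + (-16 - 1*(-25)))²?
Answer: 169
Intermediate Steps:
(-22 + (-16 - 1*(-25)))² = (-22 + (-16 + 25))² = (-22 + 9)² = (-13)² = 169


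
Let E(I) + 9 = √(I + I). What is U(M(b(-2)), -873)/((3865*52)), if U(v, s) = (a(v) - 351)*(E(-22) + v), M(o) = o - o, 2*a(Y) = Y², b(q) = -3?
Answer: 243/15460 - 27*I*√11/7730 ≈ 0.015718 - 0.011585*I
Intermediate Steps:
a(Y) = Y²/2
M(o) = 0
E(I) = -9 + √2*√I (E(I) = -9 + √(I + I) = -9 + √(2*I) = -9 + √2*√I)
U(v, s) = (-351 + v²/2)*(-9 + v + 2*I*√11) (U(v, s) = (v²/2 - 351)*((-9 + √2*√(-22)) + v) = (-351 + v²/2)*((-9 + √2*(I*√22)) + v) = (-351 + v²/2)*((-9 + 2*I*√11) + v) = (-351 + v²/2)*(-9 + v + 2*I*√11))
U(M(b(-2)), -873)/((3865*52)) = (3159 + (½)*0³ - 351*0 + 0²*(-9/2 + I*√11) - 702*I*√11)/((3865*52)) = (3159 + (½)*0 + 0 + 0*(-9/2 + I*√11) - 702*I*√11)/200980 = (3159 + 0 + 0 + 0 - 702*I*√11)*(1/200980) = (3159 - 702*I*√11)*(1/200980) = 243/15460 - 27*I*√11/7730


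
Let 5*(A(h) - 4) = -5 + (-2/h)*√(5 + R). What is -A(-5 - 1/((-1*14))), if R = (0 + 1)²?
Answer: -3 - 28*√6/345 ≈ -3.1988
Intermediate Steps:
R = 1 (R = 1² = 1)
A(h) = 3 - 2*√6/(5*h) (A(h) = 4 + (-5 + (-2/h)*√(5 + 1))/5 = 4 + (-5 + (-2/h)*√6)/5 = 4 + (-5 - 2*√6/h)/5 = 4 + (-1 - 2*√6/(5*h)) = 3 - 2*√6/(5*h))
-A(-5 - 1/((-1*14))) = -(3 - 2*√6/(5*(-5 - 1/((-1*14))))) = -(3 - 2*√6/(5*(-5 - 1/(-14)))) = -(3 - 2*√6/(5*(-5 - 1*(-1/14)))) = -(3 - 2*√6/(5*(-5 + 1/14))) = -(3 - 2*√6/(5*(-69/14))) = -(3 - ⅖*√6*(-14/69)) = -(3 + 28*√6/345) = -3 - 28*√6/345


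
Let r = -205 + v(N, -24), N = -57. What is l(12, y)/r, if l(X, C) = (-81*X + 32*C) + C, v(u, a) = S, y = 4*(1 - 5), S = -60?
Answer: 300/53 ≈ 5.6604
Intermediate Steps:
y = -16 (y = 4*(-4) = -16)
v(u, a) = -60
l(X, C) = -81*X + 33*C
r = -265 (r = -205 - 60 = -265)
l(12, y)/r = (-81*12 + 33*(-16))/(-265) = (-972 - 528)*(-1/265) = -1500*(-1/265) = 300/53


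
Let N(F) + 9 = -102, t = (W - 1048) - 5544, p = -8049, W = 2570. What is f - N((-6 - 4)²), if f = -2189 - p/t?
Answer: -8365765/4022 ≈ -2080.0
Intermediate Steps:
t = -4022 (t = (2570 - 1048) - 5544 = 1522 - 5544 = -4022)
N(F) = -111 (N(F) = -9 - 102 = -111)
f = -8812207/4022 (f = -2189 - (-8049)/(-4022) = -2189 - (-8049)*(-1)/4022 = -2189 - 1*8049/4022 = -2189 - 8049/4022 = -8812207/4022 ≈ -2191.0)
f - N((-6 - 4)²) = -8812207/4022 - 1*(-111) = -8812207/4022 + 111 = -8365765/4022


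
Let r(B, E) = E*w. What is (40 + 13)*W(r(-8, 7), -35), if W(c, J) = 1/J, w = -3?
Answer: -53/35 ≈ -1.5143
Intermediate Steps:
r(B, E) = -3*E (r(B, E) = E*(-3) = -3*E)
(40 + 13)*W(r(-8, 7), -35) = (40 + 13)/(-35) = 53*(-1/35) = -53/35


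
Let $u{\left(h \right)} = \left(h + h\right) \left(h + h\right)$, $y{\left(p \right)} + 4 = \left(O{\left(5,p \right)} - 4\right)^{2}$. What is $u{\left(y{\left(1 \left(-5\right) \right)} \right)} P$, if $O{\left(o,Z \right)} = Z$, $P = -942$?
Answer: $-22340472$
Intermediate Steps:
$y{\left(p \right)} = -4 + \left(-4 + p\right)^{2}$ ($y{\left(p \right)} = -4 + \left(p - 4\right)^{2} = -4 + \left(-4 + p\right)^{2}$)
$u{\left(h \right)} = 4 h^{2}$ ($u{\left(h \right)} = 2 h 2 h = 4 h^{2}$)
$u{\left(y{\left(1 \left(-5\right) \right)} \right)} P = 4 \left(-4 + \left(-4 + 1 \left(-5\right)\right)^{2}\right)^{2} \left(-942\right) = 4 \left(-4 + \left(-4 - 5\right)^{2}\right)^{2} \left(-942\right) = 4 \left(-4 + \left(-9\right)^{2}\right)^{2} \left(-942\right) = 4 \left(-4 + 81\right)^{2} \left(-942\right) = 4 \cdot 77^{2} \left(-942\right) = 4 \cdot 5929 \left(-942\right) = 23716 \left(-942\right) = -22340472$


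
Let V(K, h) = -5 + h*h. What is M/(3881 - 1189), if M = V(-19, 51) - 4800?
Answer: -551/673 ≈ -0.81872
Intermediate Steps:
V(K, h) = -5 + h**2
M = -2204 (M = (-5 + 51**2) - 4800 = (-5 + 2601) - 4800 = 2596 - 4800 = -2204)
M/(3881 - 1189) = -2204/(3881 - 1189) = -2204/2692 = -2204*1/2692 = -551/673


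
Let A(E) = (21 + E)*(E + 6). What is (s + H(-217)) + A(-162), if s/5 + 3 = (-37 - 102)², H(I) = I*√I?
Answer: 118586 - 217*I*√217 ≈ 1.1859e+5 - 3196.6*I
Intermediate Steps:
A(E) = (6 + E)*(21 + E) (A(E) = (21 + E)*(6 + E) = (6 + E)*(21 + E))
H(I) = I^(3/2)
s = 96590 (s = -15 + 5*(-37 - 102)² = -15 + 5*(-139)² = -15 + 5*19321 = -15 + 96605 = 96590)
(s + H(-217)) + A(-162) = (96590 + (-217)^(3/2)) + (126 + (-162)² + 27*(-162)) = (96590 - 217*I*√217) + (126 + 26244 - 4374) = (96590 - 217*I*√217) + 21996 = 118586 - 217*I*√217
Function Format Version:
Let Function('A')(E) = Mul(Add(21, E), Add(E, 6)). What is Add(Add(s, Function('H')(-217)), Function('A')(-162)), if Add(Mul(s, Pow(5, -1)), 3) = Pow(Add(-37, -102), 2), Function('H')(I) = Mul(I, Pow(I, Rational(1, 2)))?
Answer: Add(118586, Mul(-217, I, Pow(217, Rational(1, 2)))) ≈ Add(1.1859e+5, Mul(-3196.6, I))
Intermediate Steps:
Function('A')(E) = Mul(Add(6, E), Add(21, E)) (Function('A')(E) = Mul(Add(21, E), Add(6, E)) = Mul(Add(6, E), Add(21, E)))
Function('H')(I) = Pow(I, Rational(3, 2))
s = 96590 (s = Add(-15, Mul(5, Pow(Add(-37, -102), 2))) = Add(-15, Mul(5, Pow(-139, 2))) = Add(-15, Mul(5, 19321)) = Add(-15, 96605) = 96590)
Add(Add(s, Function('H')(-217)), Function('A')(-162)) = Add(Add(96590, Pow(-217, Rational(3, 2))), Add(126, Pow(-162, 2), Mul(27, -162))) = Add(Add(96590, Mul(-217, I, Pow(217, Rational(1, 2)))), Add(126, 26244, -4374)) = Add(Add(96590, Mul(-217, I, Pow(217, Rational(1, 2)))), 21996) = Add(118586, Mul(-217, I, Pow(217, Rational(1, 2))))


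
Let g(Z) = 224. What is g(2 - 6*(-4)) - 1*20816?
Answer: -20592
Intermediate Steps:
g(2 - 6*(-4)) - 1*20816 = 224 - 1*20816 = 224 - 20816 = -20592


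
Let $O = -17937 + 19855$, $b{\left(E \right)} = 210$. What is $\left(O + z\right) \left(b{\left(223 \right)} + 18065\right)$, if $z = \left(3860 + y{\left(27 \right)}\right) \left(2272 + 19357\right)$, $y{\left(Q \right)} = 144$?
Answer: $1582696031350$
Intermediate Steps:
$O = 1918$
$z = 86602516$ ($z = \left(3860 + 144\right) \left(2272 + 19357\right) = 4004 \cdot 21629 = 86602516$)
$\left(O + z\right) \left(b{\left(223 \right)} + 18065\right) = \left(1918 + 86602516\right) \left(210 + 18065\right) = 86604434 \cdot 18275 = 1582696031350$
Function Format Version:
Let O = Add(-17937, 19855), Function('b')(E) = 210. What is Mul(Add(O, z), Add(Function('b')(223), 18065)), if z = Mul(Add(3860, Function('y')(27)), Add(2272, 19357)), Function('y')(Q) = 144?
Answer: 1582696031350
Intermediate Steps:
O = 1918
z = 86602516 (z = Mul(Add(3860, 144), Add(2272, 19357)) = Mul(4004, 21629) = 86602516)
Mul(Add(O, z), Add(Function('b')(223), 18065)) = Mul(Add(1918, 86602516), Add(210, 18065)) = Mul(86604434, 18275) = 1582696031350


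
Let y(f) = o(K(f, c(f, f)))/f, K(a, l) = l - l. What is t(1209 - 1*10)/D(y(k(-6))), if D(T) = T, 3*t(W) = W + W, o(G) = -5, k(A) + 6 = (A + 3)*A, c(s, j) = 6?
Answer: -9592/5 ≈ -1918.4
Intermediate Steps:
k(A) = -6 + A*(3 + A) (k(A) = -6 + (A + 3)*A = -6 + (3 + A)*A = -6 + A*(3 + A))
K(a, l) = 0
t(W) = 2*W/3 (t(W) = (W + W)/3 = (2*W)/3 = 2*W/3)
y(f) = -5/f
t(1209 - 1*10)/D(y(k(-6))) = (2*(1209 - 1*10)/3)/((-5/(-6 + (-6)² + 3*(-6)))) = (2*(1209 - 10)/3)/((-5/(-6 + 36 - 18))) = ((⅔)*1199)/((-5/12)) = 2398/(3*((-5*1/12))) = 2398/(3*(-5/12)) = (2398/3)*(-12/5) = -9592/5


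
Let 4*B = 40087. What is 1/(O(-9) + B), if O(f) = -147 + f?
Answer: 4/39463 ≈ 0.00010136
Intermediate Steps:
B = 40087/4 (B = (¼)*40087 = 40087/4 ≈ 10022.)
1/(O(-9) + B) = 1/((-147 - 9) + 40087/4) = 1/(-156 + 40087/4) = 1/(39463/4) = 4/39463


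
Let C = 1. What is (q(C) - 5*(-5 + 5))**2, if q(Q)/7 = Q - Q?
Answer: 0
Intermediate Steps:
q(Q) = 0 (q(Q) = 7*(Q - Q) = 7*0 = 0)
(q(C) - 5*(-5 + 5))**2 = (0 - 5*(-5 + 5))**2 = (0 - 5*0)**2 = (0 + 0)**2 = 0**2 = 0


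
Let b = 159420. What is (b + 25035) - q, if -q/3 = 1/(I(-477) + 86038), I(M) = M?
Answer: 15782154258/85561 ≈ 1.8446e+5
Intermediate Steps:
q = -3/85561 (q = -3/(-477 + 86038) = -3/85561 ≈ -3.5063e-5)
(b + 25035) - q = (159420 + 25035) - 1*(-3/85561) = 184455 + 3/85561 = 15782154258/85561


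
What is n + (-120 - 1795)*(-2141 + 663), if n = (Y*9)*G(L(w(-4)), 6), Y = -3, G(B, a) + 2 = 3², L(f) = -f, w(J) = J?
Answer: 2830181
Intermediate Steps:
G(B, a) = 7 (G(B, a) = -2 + 3² = -2 + 9 = 7)
n = -189 (n = -3*9*7 = -27*7 = -189)
n + (-120 - 1795)*(-2141 + 663) = -189 + (-120 - 1795)*(-2141 + 663) = -189 - 1915*(-1478) = -189 + 2830370 = 2830181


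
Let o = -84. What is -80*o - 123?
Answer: 6597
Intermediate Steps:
-80*o - 123 = -80*(-84) - 123 = 6720 - 123 = 6597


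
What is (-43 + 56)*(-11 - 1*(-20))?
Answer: 117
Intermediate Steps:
(-43 + 56)*(-11 - 1*(-20)) = 13*(-11 + 20) = 13*9 = 117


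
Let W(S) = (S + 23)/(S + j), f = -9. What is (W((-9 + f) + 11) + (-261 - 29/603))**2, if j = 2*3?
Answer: 27909043600/363609 ≈ 76756.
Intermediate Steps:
j = 6
W(S) = (23 + S)/(6 + S) (W(S) = (S + 23)/(S + 6) = (23 + S)/(6 + S))
(W((-9 + f) + 11) + (-261 - 29/603))**2 = ((23 + ((-9 - 9) + 11))/(6 + ((-9 - 9) + 11)) + (-261 - 29/603))**2 = ((23 + (-18 + 11))/(6 + (-18 + 11)) + (-261 - 29*1/603))**2 = ((23 - 7)/(6 - 7) + (-261 - 29/603))**2 = (16/(-1) - 157412/603)**2 = (-1*16 - 157412/603)**2 = (-16 - 157412/603)**2 = (-167060/603)**2 = 27909043600/363609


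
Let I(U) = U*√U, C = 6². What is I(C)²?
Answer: 46656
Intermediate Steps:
C = 36
I(U) = U^(3/2)
I(C)² = (36^(3/2))² = 216² = 46656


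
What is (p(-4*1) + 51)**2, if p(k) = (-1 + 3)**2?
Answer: 3025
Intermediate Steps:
p(k) = 4 (p(k) = 2**2 = 4)
(p(-4*1) + 51)**2 = (4 + 51)**2 = 55**2 = 3025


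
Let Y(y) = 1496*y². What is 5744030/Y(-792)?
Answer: 2872015/469193472 ≈ 0.0061212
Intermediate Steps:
5744030/Y(-792) = 5744030/((1496*(-792)²)) = 5744030/((1496*627264)) = 5744030/938386944 = 5744030*(1/938386944) = 2872015/469193472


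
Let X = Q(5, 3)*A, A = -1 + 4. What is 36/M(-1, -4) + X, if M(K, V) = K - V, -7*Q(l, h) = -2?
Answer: 90/7 ≈ 12.857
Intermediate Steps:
A = 3
Q(l, h) = 2/7 (Q(l, h) = -⅐*(-2) = 2/7)
X = 6/7 (X = (2/7)*3 = 6/7 ≈ 0.85714)
36/M(-1, -4) + X = 36/(-1 - 1*(-4)) + 6/7 = 36/(-1 + 4) + 6/7 = 36/3 + 6/7 = 36*(⅓) + 6/7 = 12 + 6/7 = 90/7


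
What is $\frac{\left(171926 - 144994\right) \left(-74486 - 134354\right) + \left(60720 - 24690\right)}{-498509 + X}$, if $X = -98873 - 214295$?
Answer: $\frac{5624442850}{811677} \approx 6929.4$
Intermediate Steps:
$X = -313168$ ($X = -98873 - 214295 = -313168$)
$\frac{\left(171926 - 144994\right) \left(-74486 - 134354\right) + \left(60720 - 24690\right)}{-498509 + X} = \frac{\left(171926 - 144994\right) \left(-74486 - 134354\right) + \left(60720 - 24690\right)}{-498509 - 313168} = \frac{26932 \left(-208840\right) + 36030}{-811677} = \left(-5624478880 + 36030\right) \left(- \frac{1}{811677}\right) = \left(-5624442850\right) \left(- \frac{1}{811677}\right) = \frac{5624442850}{811677}$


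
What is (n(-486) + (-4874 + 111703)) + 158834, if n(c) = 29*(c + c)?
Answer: 237475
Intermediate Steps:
n(c) = 58*c (n(c) = 29*(2*c) = 58*c)
(n(-486) + (-4874 + 111703)) + 158834 = (58*(-486) + (-4874 + 111703)) + 158834 = (-28188 + 106829) + 158834 = 78641 + 158834 = 237475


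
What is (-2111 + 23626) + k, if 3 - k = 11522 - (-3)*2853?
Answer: 1437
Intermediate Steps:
k = -20078 (k = 3 - (11522 - (-3)*2853) = 3 - (11522 - 1*(-8559)) = 3 - (11522 + 8559) = 3 - 1*20081 = 3 - 20081 = -20078)
(-2111 + 23626) + k = (-2111 + 23626) - 20078 = 21515 - 20078 = 1437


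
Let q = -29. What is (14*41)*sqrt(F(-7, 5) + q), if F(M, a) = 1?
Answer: 1148*I*sqrt(7) ≈ 3037.3*I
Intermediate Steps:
(14*41)*sqrt(F(-7, 5) + q) = (14*41)*sqrt(1 - 29) = 574*sqrt(-28) = 574*(2*I*sqrt(7)) = 1148*I*sqrt(7)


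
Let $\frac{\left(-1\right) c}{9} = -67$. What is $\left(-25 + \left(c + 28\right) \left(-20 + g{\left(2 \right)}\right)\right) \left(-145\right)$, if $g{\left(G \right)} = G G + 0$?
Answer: $1467545$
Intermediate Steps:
$g{\left(G \right)} = G^{2}$ ($g{\left(G \right)} = G^{2} + 0 = G^{2}$)
$c = 603$ ($c = \left(-9\right) \left(-67\right) = 603$)
$\left(-25 + \left(c + 28\right) \left(-20 + g{\left(2 \right)}\right)\right) \left(-145\right) = \left(-25 + \left(603 + 28\right) \left(-20 + 2^{2}\right)\right) \left(-145\right) = \left(-25 + 631 \left(-20 + 4\right)\right) \left(-145\right) = \left(-25 + 631 \left(-16\right)\right) \left(-145\right) = \left(-25 - 10096\right) \left(-145\right) = \left(-10121\right) \left(-145\right) = 1467545$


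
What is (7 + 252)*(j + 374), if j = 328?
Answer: 181818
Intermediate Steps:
(7 + 252)*(j + 374) = (7 + 252)*(328 + 374) = 259*702 = 181818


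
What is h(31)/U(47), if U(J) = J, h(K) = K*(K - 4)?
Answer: 837/47 ≈ 17.809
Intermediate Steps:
h(K) = K*(-4 + K)
h(31)/U(47) = (31*(-4 + 31))/47 = (31*27)*(1/47) = 837*(1/47) = 837/47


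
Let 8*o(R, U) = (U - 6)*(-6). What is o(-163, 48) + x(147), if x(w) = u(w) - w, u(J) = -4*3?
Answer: -381/2 ≈ -190.50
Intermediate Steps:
u(J) = -12
o(R, U) = 9/2 - 3*U/4 (o(R, U) = ((U - 6)*(-6))/8 = ((-6 + U)*(-6))/8 = (36 - 6*U)/8 = 9/2 - 3*U/4)
x(w) = -12 - w
o(-163, 48) + x(147) = (9/2 - 3/4*48) + (-12 - 1*147) = (9/2 - 36) + (-12 - 147) = -63/2 - 159 = -381/2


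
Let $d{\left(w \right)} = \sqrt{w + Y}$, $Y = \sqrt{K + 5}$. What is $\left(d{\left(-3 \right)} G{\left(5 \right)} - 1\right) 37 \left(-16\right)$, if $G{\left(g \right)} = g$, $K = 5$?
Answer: $592 - 2960 \sqrt{-3 + \sqrt{10}} \approx -600.4$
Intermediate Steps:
$Y = \sqrt{10}$ ($Y = \sqrt{5 + 5} = \sqrt{10} \approx 3.1623$)
$d{\left(w \right)} = \sqrt{w + \sqrt{10}}$
$\left(d{\left(-3 \right)} G{\left(5 \right)} - 1\right) 37 \left(-16\right) = \left(\sqrt{-3 + \sqrt{10}} \cdot 5 - 1\right) 37 \left(-16\right) = \left(5 \sqrt{-3 + \sqrt{10}} - 1\right) 37 \left(-16\right) = \left(-1 + 5 \sqrt{-3 + \sqrt{10}}\right) 37 \left(-16\right) = \left(-37 + 185 \sqrt{-3 + \sqrt{10}}\right) \left(-16\right) = 592 - 2960 \sqrt{-3 + \sqrt{10}}$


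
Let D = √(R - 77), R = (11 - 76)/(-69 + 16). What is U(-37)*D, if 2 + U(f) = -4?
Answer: -24*I*√13303/53 ≈ -52.229*I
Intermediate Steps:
U(f) = -6 (U(f) = -2 - 4 = -6)
R = 65/53 (R = -65/(-53) = -65*(-1/53) = 65/53 ≈ 1.2264)
D = 4*I*√13303/53 (D = √(65/53 - 77) = √(-4016/53) = 4*I*√13303/53 ≈ 8.7048*I)
U(-37)*D = -24*I*√13303/53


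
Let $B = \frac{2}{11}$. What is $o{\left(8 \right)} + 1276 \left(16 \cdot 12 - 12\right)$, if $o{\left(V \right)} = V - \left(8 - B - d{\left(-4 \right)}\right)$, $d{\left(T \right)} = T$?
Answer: $\frac{2526438}{11} \approx 2.2968 \cdot 10^{5}$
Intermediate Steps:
$B = \frac{2}{11}$ ($B = 2 \cdot \frac{1}{11} = \frac{2}{11} \approx 0.18182$)
$o{\left(V \right)} = - \frac{130}{11} + V$ ($o{\left(V \right)} = V + \left(\left(\frac{2}{11} - 4\right) - 8\right) = V - \frac{130}{11} = - \frac{130}{11} + V$)
$o{\left(8 \right)} + 1276 \left(16 \cdot 12 - 12\right) = \left(- \frac{130}{11} + 8\right) + 1276 \left(16 \cdot 12 - 12\right) = - \frac{42}{11} + 1276 \left(192 - 12\right) = - \frac{42}{11} + 1276 \cdot 180 = - \frac{42}{11} + 229680 = \frac{2526438}{11}$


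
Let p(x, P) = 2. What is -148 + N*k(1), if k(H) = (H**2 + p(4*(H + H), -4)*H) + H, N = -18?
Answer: -220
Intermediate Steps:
k(H) = H**2 + 3*H (k(H) = (H**2 + 2*H) + H = H**2 + 3*H)
-148 + N*k(1) = -148 - 18*(3 + 1) = -148 - 18*4 = -148 - 72 = -220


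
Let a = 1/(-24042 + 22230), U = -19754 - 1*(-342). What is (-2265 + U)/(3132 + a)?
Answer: -39278724/5675183 ≈ -6.9211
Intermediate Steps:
U = -19412 (U = -19754 + 342 = -19412)
a = -1/1812 (a = 1/(-1812) = -1/1812 ≈ -0.00055188)
(-2265 + U)/(3132 + a) = (-2265 - 19412)/(3132 - 1/1812) = -21677/5675183/1812 = -21677*1812/5675183 = -39278724/5675183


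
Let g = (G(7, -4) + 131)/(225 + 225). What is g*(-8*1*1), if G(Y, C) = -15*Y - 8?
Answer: -8/25 ≈ -0.32000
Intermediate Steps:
G(Y, C) = -8 - 15*Y
g = 1/25 (g = ((-8 - 15*7) + 131)/(225 + 225) = ((-8 - 105) + 131)/450 = (-113 + 131)*(1/450) = 18*(1/450) = 1/25 ≈ 0.040000)
g*(-8*1*1) = (-8*1*1)/25 = (-8*1)/25 = (1/25)*(-8) = -8/25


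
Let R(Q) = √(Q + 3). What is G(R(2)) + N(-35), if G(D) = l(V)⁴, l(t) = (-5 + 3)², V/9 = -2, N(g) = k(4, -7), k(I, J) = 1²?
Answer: 257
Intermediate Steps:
k(I, J) = 1
N(g) = 1
V = -18 (V = 9*(-2) = -18)
R(Q) = √(3 + Q)
l(t) = 4 (l(t) = (-2)² = 4)
G(D) = 256 (G(D) = 4⁴ = 256)
G(R(2)) + N(-35) = 256 + 1 = 257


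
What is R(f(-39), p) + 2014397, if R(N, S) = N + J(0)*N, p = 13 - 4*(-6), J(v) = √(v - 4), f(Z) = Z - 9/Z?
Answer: 26186657/13 - 1008*I/13 ≈ 2.0144e+6 - 77.538*I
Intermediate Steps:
f(Z) = Z - 9/Z
J(v) = √(-4 + v)
p = 37 (p = 13 + 24 = 37)
R(N, S) = N + 2*I*N (R(N, S) = N + √(-4 + 0)*N = N + √(-4)*N = N + (2*I)*N = N + 2*I*N)
R(f(-39), p) + 2014397 = (-39 - 9/(-39))*(1 + 2*I) + 2014397 = (-39 - 9*(-1/39))*(1 + 2*I) + 2014397 = (-39 + 3/13)*(1 + 2*I) + 2014397 = -504*(1 + 2*I)/13 + 2014397 = (-504/13 - 1008*I/13) + 2014397 = 26186657/13 - 1008*I/13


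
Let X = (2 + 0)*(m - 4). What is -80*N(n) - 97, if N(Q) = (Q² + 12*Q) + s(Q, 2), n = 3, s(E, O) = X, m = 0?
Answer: -3057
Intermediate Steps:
X = -8 (X = (2 + 0)*(0 - 4) = 2*(-4) = -8)
s(E, O) = -8
N(Q) = -8 + Q² + 12*Q (N(Q) = (Q² + 12*Q) - 8 = -8 + Q² + 12*Q)
-80*N(n) - 97 = -80*(-8 + 3² + 12*3) - 97 = -80*(-8 + 9 + 36) - 97 = -80*37 - 97 = -2960 - 97 = -3057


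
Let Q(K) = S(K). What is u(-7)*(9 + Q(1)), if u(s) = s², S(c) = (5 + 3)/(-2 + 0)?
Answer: 245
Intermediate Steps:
S(c) = -4 (S(c) = 8/(-2) = 8*(-½) = -4)
Q(K) = -4
u(-7)*(9 + Q(1)) = (-7)²*(9 - 4) = 49*5 = 245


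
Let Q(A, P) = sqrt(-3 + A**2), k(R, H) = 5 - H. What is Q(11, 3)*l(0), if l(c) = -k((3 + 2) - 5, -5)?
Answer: -10*sqrt(118) ≈ -108.63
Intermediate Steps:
l(c) = -10 (l(c) = -(5 - 1*(-5)) = -(5 + 5) = -1*10 = -10)
Q(11, 3)*l(0) = sqrt(-3 + 11**2)*(-10) = sqrt(-3 + 121)*(-10) = sqrt(118)*(-10) = -10*sqrt(118)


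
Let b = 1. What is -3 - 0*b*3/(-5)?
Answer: -3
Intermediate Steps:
-3 - 0*b*3/(-5) = -3 - 0*1*3/(-5) = -3 - 0*3*(-⅕) = -3 - 0*(-3)/5 = -3 - 1*0 = -3 + 0 = -3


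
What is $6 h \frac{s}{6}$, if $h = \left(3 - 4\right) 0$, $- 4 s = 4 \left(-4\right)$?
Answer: $0$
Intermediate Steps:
$s = 4$ ($s = - \frac{4 \left(-4\right)}{4} = \left(- \frac{1}{4}\right) \left(-16\right) = 4$)
$h = 0$ ($h = \left(-1\right) 0 = 0$)
$6 h \frac{s}{6} = 6 \cdot 0 \cdot \frac{4}{6} = 0 \cdot 4 \cdot \frac{1}{6} = 0 \cdot \frac{2}{3} = 0$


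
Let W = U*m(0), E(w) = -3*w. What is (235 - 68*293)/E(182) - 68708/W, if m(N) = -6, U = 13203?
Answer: 266206295/7208838 ≈ 36.928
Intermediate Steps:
W = -79218 (W = 13203*(-6) = -79218)
(235 - 68*293)/E(182) - 68708/W = (235 - 68*293)/((-3*182)) - 68708/(-79218) = (235 - 19924)/(-546) - 68708*(-1/79218) = -19689*(-1/546) + 34354/39609 = 6563/182 + 34354/39609 = 266206295/7208838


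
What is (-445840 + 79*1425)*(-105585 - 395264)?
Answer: 166915441985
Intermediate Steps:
(-445840 + 79*1425)*(-105585 - 395264) = (-445840 + 112575)*(-500849) = -333265*(-500849) = 166915441985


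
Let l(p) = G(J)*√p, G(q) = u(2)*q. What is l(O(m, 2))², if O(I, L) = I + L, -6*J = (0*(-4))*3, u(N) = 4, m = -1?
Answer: 0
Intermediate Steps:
J = 0 (J = -0*(-4)*3/6 = -0*3 = -⅙*0 = 0)
G(q) = 4*q
l(p) = 0 (l(p) = (4*0)*√p = 0*√p = 0)
l(O(m, 2))² = 0² = 0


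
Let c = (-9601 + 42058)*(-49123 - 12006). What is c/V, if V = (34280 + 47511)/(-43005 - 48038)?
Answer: 180635134472979/81791 ≈ 2.2085e+9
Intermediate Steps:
V = -81791/91043 (V = 81791/(-91043) = 81791*(-1/91043) = -81791/91043 ≈ -0.89838)
c = -1984063953 (c = 32457*(-61129) = -1984063953)
c/V = -1984063953/(-81791/91043) = -1984063953*(-91043/81791) = 180635134472979/81791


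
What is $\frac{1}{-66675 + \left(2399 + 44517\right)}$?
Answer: $- \frac{1}{19759} \approx -5.061 \cdot 10^{-5}$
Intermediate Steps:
$\frac{1}{-66675 + \left(2399 + 44517\right)} = \frac{1}{-66675 + 46916} = \frac{1}{-19759} = - \frac{1}{19759}$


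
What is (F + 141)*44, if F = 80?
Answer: 9724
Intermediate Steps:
(F + 141)*44 = (80 + 141)*44 = 221*44 = 9724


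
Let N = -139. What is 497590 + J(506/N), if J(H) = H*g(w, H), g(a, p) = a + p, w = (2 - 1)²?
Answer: 9614122092/19321 ≈ 4.9760e+5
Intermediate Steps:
w = 1 (w = 1² = 1)
J(H) = H*(1 + H)
497590 + J(506/N) = 497590 + (506/(-139))*(1 + 506/(-139)) = 497590 + (506*(-1/139))*(1 + 506*(-1/139)) = 497590 - 506*(1 - 506/139)/139 = 497590 - 506/139*(-367/139) = 497590 + 185702/19321 = 9614122092/19321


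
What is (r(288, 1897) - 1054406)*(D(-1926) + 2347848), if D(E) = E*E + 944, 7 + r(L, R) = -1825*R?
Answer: -27361791809384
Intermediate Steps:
r(L, R) = -7 - 1825*R
D(E) = 944 + E² (D(E) = E² + 944 = 944 + E²)
(r(288, 1897) - 1054406)*(D(-1926) + 2347848) = ((-7 - 1825*1897) - 1054406)*((944 + (-1926)²) + 2347848) = ((-7 - 3462025) - 1054406)*((944 + 3709476) + 2347848) = (-3462032 - 1054406)*(3710420 + 2347848) = -4516438*6058268 = -27361791809384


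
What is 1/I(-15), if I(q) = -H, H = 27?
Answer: -1/27 ≈ -0.037037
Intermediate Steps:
I(q) = -27 (I(q) = -1*27 = -27)
1/I(-15) = 1/(-27) = -1/27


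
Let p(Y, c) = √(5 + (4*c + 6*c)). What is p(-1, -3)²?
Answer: -25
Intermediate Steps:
p(Y, c) = √(5 + 10*c)
p(-1, -3)² = (√(5 + 10*(-3)))² = (√(5 - 30))² = (√(-25))² = (5*I)² = -25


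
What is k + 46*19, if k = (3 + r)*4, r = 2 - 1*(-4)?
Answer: 910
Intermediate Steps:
r = 6 (r = 2 + 4 = 6)
k = 36 (k = (3 + 6)*4 = 9*4 = 36)
k + 46*19 = 36 + 46*19 = 36 + 874 = 910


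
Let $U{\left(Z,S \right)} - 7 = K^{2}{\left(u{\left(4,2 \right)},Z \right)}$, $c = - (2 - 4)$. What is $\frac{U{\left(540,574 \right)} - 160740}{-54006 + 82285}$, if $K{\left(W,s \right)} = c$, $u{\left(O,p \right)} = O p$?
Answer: $- \frac{160729}{28279} \approx -5.6837$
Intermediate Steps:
$c = 2$ ($c = \left(-1\right) \left(-2\right) = 2$)
$K{\left(W,s \right)} = 2$
$U{\left(Z,S \right)} = 11$ ($U{\left(Z,S \right)} = 7 + 2^{2} = 7 + 4 = 11$)
$\frac{U{\left(540,574 \right)} - 160740}{-54006 + 82285} = \frac{11 - 160740}{-54006 + 82285} = - \frac{160729}{28279}$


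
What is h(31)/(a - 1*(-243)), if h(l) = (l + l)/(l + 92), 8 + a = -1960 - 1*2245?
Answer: -31/244155 ≈ -0.00012697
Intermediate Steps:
a = -4213 (a = -8 + (-1960 - 1*2245) = -8 + (-1960 - 2245) = -8 - 4205 = -4213)
h(l) = 2*l/(92 + l) (h(l) = (2*l)/(92 + l) = 2*l/(92 + l))
h(31)/(a - 1*(-243)) = (2*31/(92 + 31))/(-4213 - 1*(-243)) = (2*31/123)/(-4213 + 243) = (2*31*(1/123))/(-3970) = (62/123)*(-1/3970) = -31/244155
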